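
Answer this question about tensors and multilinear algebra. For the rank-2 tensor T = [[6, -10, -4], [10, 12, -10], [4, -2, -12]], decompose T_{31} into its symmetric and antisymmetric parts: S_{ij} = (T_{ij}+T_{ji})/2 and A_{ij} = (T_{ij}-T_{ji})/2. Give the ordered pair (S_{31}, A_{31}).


T_{31} = 4
T_{13} = -4
S_{31} = (4 + -4)/2 = 0/2 = 0
A_{31} = (4 - -4)/2 = 8/2 = 4
Check: S + A = 0 + 4 = 4 = T_{31}.

(0, 4)


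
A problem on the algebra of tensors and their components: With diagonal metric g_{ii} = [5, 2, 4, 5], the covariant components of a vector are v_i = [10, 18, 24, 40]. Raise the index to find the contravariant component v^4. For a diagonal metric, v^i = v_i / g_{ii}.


To raise an index with a diagonal metric: v^i = v_i / g_{ii}.
For index 4: v_4 = 40, g_{44} = 5
v^4 = 40 / 5 = 8

8


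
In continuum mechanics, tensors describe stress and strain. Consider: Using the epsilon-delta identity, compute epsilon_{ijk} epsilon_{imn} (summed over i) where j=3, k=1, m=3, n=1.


Using the identity: epsilon_{ijk} epsilon_{imn} = delta_{jm} delta_{kn} - delta_{jn} delta_{km}.
delta_{33} = 1
delta_{11} = 1
delta_{31} = 0
delta_{13} = 0
Result = 1 * 1 - 0 * 0 = 1 - 0 = 1

1


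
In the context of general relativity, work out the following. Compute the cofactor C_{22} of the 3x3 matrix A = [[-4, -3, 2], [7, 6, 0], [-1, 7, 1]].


To find cofactor C_{22}, delete row 2 and column 2.
The resulting 2x2 submatrix is: [[-4, 2], [-1, 1]]
Minor M_{22} = -4*1 - 2*-1
  = -4 - -2 = -2
Sign = (-1)^(2+2) = (-1)^4 = 1
Cofactor C_{22} = 1 * -2 = -2

-2


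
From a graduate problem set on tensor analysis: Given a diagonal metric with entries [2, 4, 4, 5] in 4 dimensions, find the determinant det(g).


For a diagonal metric, the determinant is the product of diagonal entries.
Diagonal entries: 2, 4, 4, 5
det(g) = 2 * 4 * 4 * 5 = 160

160


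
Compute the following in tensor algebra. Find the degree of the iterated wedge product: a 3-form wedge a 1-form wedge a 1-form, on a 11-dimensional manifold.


The degree of a wedge product is the sum of the degrees of the individual forms.
Degrees: 3, 1, 1
Total degree = 3 + 1 + 1 = 5

5


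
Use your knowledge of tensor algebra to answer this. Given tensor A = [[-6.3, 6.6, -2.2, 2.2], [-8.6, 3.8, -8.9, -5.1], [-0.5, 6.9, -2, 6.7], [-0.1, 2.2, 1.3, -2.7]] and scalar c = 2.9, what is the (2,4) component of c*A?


Scalar multiplication: (cA)_{ij} = c * A_{ij}.
c = 2.9
A_{24} = -5.1
(cA)_{24} = 2.9 * -5.1 = -14.79

-14.79


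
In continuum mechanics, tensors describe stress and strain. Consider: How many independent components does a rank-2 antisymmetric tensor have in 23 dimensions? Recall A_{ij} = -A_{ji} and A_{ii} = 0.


An antisymmetric rank-2 tensor satisfies A_{ij} = -A_{ji}, so diagonal entries are zero.
The independent components are the upper-triangular entries: C(n, 2) = n(n-1)/2.
n = 23
C(23, 2) = 23 * 22 / 2 = 506 / 2 = 253

253


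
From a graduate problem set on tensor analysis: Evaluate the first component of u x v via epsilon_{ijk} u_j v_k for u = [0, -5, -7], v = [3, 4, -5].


(u x v)_1 = sum_{j,k} epsilon_{1jk} u_j v_k. Only permutations of (1,2,3) contribute; the two non-zero terms are:
eps_{123} u_2 v_3 = 1 * -5 * -5 = 25
eps_{132} u_3 v_2 = -1 * -7 * 4 = 28
(u x v)_1 = 53

53


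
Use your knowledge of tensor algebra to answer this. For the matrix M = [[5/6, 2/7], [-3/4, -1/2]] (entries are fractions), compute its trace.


The trace is the sum of diagonal entries.
Diagonal: M[1,1] = 5/6, M[2,2] = -1/2
Tr(M) = 5/6 + -1/2
Computing step by step:
After adding M[1,1]: 5/6
After adding M[2,2]: 1/3
Tr(M) = 1/3

1/3


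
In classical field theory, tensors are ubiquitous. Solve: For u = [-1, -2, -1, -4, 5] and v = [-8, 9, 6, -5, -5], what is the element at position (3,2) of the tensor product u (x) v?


The outer product entry T_{ij} = u_i * v_j.
We need i=3, j=2.
u_3 = -1, v_2 = 9
T_{3,2} = -1 * 9 = -9

-9


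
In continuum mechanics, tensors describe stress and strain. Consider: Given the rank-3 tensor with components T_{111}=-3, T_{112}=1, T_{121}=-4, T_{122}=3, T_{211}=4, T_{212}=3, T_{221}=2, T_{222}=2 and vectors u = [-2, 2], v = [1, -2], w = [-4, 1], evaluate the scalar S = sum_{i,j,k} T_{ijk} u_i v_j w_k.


S = sum over i,j,k of T_{ijk} u_i v_j w_k. Expanding all 8 terms:
T_{111}*u_1*v_1*w_1 = -3*-2*1*-4 = -24  (running total: -24)
T_{112}*u_1*v_1*w_2 = 1*-2*1*1 = -2  (running total: -26)
T_{121}*u_1*v_2*w_1 = -4*-2*-2*-4 = 64  (running total: 38)
T_{122}*u_1*v_2*w_2 = 3*-2*-2*1 = 12  (running total: 50)
T_{211}*u_2*v_1*w_1 = 4*2*1*-4 = -32  (running total: 18)
T_{212}*u_2*v_1*w_2 = 3*2*1*1 = 6  (running total: 24)
T_{221}*u_2*v_2*w_1 = 2*2*-2*-4 = 32  (running total: 56)
T_{222}*u_2*v_2*w_2 = 2*2*-2*1 = -8  (running total: 48)
S = 48

48


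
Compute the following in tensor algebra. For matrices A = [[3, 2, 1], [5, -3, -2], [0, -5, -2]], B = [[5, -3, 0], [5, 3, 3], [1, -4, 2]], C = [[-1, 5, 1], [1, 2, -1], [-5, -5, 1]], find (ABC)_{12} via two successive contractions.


(ABC)_{12} = sum_m (AB)_{1m} C_{m2}. First compute row 1 of AB.
(AB)_{11} = 3*5 + 2*5 + 1*1 = 26
(AB)_{12} = 3*-3 + 2*3 + 1*-4 = -7
(AB)_{13} = 3*0 + 2*3 + 1*2 = 8
Now contract with column 2 of C:
(AB)_{11} * C_{12} = 26 * 5 = 130
(AB)_{12} * C_{22} = -7 * 2 = -14
(AB)_{13} * C_{32} = 8 * -5 = -40
(ABC)_{12} = 130 + -14 + -40 = 76

76


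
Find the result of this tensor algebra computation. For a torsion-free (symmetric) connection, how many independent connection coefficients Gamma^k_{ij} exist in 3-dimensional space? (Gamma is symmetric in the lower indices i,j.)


Christoffel symbols Gamma^k_{ij} are symmetric in i,j, so there are d * d(d+1)/2 independent symbols.
d = 3
d(d+1)/2 = 3 * 4 / 2 = 6
Total = 3 * 6 = 18

18


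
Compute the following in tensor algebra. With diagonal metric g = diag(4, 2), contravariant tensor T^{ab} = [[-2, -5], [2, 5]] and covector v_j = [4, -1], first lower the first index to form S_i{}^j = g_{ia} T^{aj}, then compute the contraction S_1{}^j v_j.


Step 1: lower the first index. For a diagonal metric, g_{ia} T^{aj} = g_{ii} T^{ij} (no sum on i).
g_{11} = 4
S_1{}^1 = 4 * T^{11} = 4 * -2 = -8
S_1{}^2 = 4 * T^{12} = 4 * -5 = -20
Step 2: contract S_1{}^j with v_j.
S_1{}^1 * v_1 = -8 * 4 = -32
S_1{}^2 * v_2 = -20 * -1 = 20
Result = -32 + 20 = -12

-12


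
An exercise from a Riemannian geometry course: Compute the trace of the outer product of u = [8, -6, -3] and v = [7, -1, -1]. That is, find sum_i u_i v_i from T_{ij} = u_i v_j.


The outer product gives T_{ij} = u_i v_j.
The trace (contraction) is Tr(T) = sum_i T_{ii} = sum_i u_i v_i.
Diagonal entries:
T_{11} = u_1 * v_1 = 8 * 7 = 56
T_{22} = u_2 * v_2 = -6 * -1 = 6
T_{33} = u_3 * v_3 = -3 * -1 = 3
Tr(T) = 56 + 6 + 3 = 65

65


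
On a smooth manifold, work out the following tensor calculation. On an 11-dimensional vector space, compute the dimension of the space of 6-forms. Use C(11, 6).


The dimension of the space of p-forms on an n-dimensional space is C(n, p).
n = 11, p = 6
C(11, 6) = 11! / (6! * 5!) = 462

462


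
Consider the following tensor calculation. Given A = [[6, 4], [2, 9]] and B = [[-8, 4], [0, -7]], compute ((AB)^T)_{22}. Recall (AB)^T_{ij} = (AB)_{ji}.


(AB)^T_{ij} = (AB)_{ji} = sum_k A_{jk} B_{ki}.
For i=2, j=2 we need (AB)_{22}:
A_{21} * B_{12} = 2 * 4 = 8
A_{22} * B_{22} = 9 * -7 = -63
Sum = 8 + -63 = -55

-55


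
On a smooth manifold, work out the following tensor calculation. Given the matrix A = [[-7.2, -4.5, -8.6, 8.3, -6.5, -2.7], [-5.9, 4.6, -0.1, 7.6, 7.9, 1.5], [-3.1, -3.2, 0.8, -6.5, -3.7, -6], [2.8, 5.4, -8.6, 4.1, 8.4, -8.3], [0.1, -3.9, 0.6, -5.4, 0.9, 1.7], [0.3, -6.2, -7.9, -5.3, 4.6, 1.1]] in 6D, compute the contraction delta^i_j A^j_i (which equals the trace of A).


The contraction (trace) of a rank-2 tensor is the sum of its diagonal elements.
Diagonal entries: A[1,1] = -7.2, A[2,2] = 4.6, A[3,3] = 0.8, A[4,4] = 4.1, A[5,5] = 0.9, A[6,6] = 1.1
Tr(A) = -7.2 + 4.6 + 0.8 + 4.1 + 0.9 + 1.1 = 4.3

4.3


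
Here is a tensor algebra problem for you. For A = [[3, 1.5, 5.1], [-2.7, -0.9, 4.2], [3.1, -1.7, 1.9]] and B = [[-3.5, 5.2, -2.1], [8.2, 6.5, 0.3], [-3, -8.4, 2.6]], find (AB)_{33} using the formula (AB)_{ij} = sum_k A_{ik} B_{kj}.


(AB)_{ij} = sum_k A_{ik} B_{kj}.
For i=3, j=3:
A_{31} * B_{13} = 3.1 * -2.1 = -6.51
A_{32} * B_{23} = -1.7 * 0.3 = -0.51
A_{33} * B_{33} = 1.9 * 2.6 = 4.94
Sum = -6.51 + -0.51 + 4.94 = -2.08

-2.08


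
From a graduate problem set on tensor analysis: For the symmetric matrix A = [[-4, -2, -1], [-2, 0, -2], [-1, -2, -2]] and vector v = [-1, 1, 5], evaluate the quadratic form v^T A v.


First compute Av:
(Av)_1 = -4*-1 + -2*1 + -1*5 = -3
(Av)_2 = -2*-1 + 0*1 + -2*5 = -8
(Av)_3 = -1*-1 + -2*1 + -2*5 = -11
Av = [-3, -8, -11]
Then v^T (Av) = -1*-3 + 1*-8 + 5*-11
= 3 + -8 + -55 = -60

-60


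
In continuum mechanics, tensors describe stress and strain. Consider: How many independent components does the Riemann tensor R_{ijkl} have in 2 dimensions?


The Riemann tensor in d dimensions has d^2(d^2 - 1)/12 independent components.
d = 2, so d^2 = 4
d^2 - 1 = 3
d^2(d^2 - 1) = 4 * 3 = 12
Divide by 12: 12 / 12 = 1

1


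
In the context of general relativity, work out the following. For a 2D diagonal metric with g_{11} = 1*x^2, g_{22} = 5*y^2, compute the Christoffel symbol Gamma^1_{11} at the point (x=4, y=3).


For a diagonal metric, Gamma^k_{ij} = (1/2) g^{kk} (dg_{ik}/dx_j + dg_{jk}/dx_i - dg_{ij}/dx_k).
The metric is diagonal, so g_{ab} = 0 for a != b.
At the given point: g_{11} = 16, g_{22} = 45
g^{11} = 1/16
dg_{11}/dx_1 = dg_{11}/dx_1 = 8
dg_{11}/dx_1 = dg_{11}/dx_1 = 8
dg_{11}/dx_1 = dg_{11}/dx_1 = 8
Numerator = 8 + 8 - 8 = 8
Gamma^1_{11} = 8 / (2 * 16) = 1/4

1/4


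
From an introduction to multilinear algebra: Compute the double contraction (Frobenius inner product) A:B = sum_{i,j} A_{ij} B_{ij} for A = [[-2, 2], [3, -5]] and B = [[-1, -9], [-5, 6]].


A:B = sum over all i,j of A_{ij} * B_{ij}.
Row 1: -2*-1=2, 2*-9=-18 => row sum = -16
Row 2: 3*-5=-15, -5*6=-30 => row sum = -45
Total = -16 + -45 = -61

-61


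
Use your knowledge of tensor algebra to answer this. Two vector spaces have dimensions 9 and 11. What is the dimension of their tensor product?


The dimension of a tensor product is the product of dimensions.
dim(V) = 9, dim(W) = 11
dim(V (x) W) = 9 * 11 = 99

99


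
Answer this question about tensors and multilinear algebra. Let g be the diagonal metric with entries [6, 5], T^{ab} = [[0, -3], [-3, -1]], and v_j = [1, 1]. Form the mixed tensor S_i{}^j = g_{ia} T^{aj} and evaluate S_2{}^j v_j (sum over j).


Step 1: lower the first index. For a diagonal metric, g_{ia} T^{aj} = g_{ii} T^{ij} (no sum on i).
g_{22} = 5
S_2{}^1 = 5 * T^{21} = 5 * -3 = -15
S_2{}^2 = 5 * T^{22} = 5 * -1 = -5
Step 2: contract S_2{}^j with v_j.
S_2{}^1 * v_1 = -15 * 1 = -15
S_2{}^2 * v_2 = -5 * 1 = -5
Result = -15 + -5 = -20

-20


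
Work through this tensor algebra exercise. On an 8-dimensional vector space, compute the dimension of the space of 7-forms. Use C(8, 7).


The dimension of the space of p-forms on an n-dimensional space is C(n, p).
n = 8, p = 7
C(8, 7) = 8! / (7! * 1!) = 8

8


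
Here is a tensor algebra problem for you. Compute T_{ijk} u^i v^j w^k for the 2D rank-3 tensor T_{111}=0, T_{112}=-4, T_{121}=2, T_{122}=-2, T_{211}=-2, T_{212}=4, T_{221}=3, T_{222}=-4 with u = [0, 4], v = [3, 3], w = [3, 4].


S = sum over i,j,k of T_{ijk} u_i v_j w_k. Expanding all 8 terms:
T_{111}*u_1*v_1*w_1 = 0*0*3*3 = 0  (running total: 0)
T_{112}*u_1*v_1*w_2 = -4*0*3*4 = 0  (running total: 0)
T_{121}*u_1*v_2*w_1 = 2*0*3*3 = 0  (running total: 0)
T_{122}*u_1*v_2*w_2 = -2*0*3*4 = 0  (running total: 0)
T_{211}*u_2*v_1*w_1 = -2*4*3*3 = -72  (running total: -72)
T_{212}*u_2*v_1*w_2 = 4*4*3*4 = 192  (running total: 120)
T_{221}*u_2*v_2*w_1 = 3*4*3*3 = 108  (running total: 228)
T_{222}*u_2*v_2*w_2 = -4*4*3*4 = -192  (running total: 36)
S = 36

36


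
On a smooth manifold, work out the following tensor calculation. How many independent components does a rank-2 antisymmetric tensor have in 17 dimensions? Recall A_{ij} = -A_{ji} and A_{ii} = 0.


An antisymmetric rank-2 tensor satisfies A_{ij} = -A_{ji}, so diagonal entries are zero.
The independent components are the upper-triangular entries: C(n, 2) = n(n-1)/2.
n = 17
C(17, 2) = 17 * 16 / 2 = 272 / 2 = 136

136


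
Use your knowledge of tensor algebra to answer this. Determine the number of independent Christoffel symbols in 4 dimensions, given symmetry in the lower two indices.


Christoffel symbols Gamma^k_{ij} are symmetric in i,j, so there are d * d(d+1)/2 independent symbols.
d = 4
d(d+1)/2 = 4 * 5 / 2 = 10
Total = 4 * 10 = 40

40


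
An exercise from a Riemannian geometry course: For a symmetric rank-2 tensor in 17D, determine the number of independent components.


A symmetric rank-2 tensor in d dimensions has d(d+1)/2 independent components.
d = 17
d(d+1)/2 = 17 * 18 / 2 = 306 / 2 = 153

153


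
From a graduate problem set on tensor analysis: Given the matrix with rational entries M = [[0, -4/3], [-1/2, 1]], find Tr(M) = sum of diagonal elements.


The trace is the sum of diagonal entries.
Diagonal: M[1,1] = 0, M[2,2] = 1
Tr(M) = 0 + 1
Computing step by step:
After adding M[1,1]: 0
After adding M[2,2]: 1
Tr(M) = 1

1


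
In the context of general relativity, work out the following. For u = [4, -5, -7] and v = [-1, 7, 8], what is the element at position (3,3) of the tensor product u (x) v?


The outer product entry T_{ij} = u_i * v_j.
We need i=3, j=3.
u_3 = -7, v_3 = 8
T_{3,3} = -7 * 8 = -56

-56


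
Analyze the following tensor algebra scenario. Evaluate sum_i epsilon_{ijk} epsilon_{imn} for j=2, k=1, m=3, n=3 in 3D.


Using the identity: epsilon_{ijk} epsilon_{imn} = delta_{jm} delta_{kn} - delta_{jn} delta_{km}.
delta_{23} = 0
delta_{13} = 0
delta_{23} = 0
delta_{13} = 0
Result = 0 * 0 - 0 * 0 = 0 - 0 = 0

0


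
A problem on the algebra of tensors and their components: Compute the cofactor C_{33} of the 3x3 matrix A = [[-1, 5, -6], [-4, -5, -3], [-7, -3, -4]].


To find cofactor C_{33}, delete row 3 and column 3.
The resulting 2x2 submatrix is: [[-1, 5], [-4, -5]]
Minor M_{33} = -1*-5 - 5*-4
  = 5 - -20 = 25
Sign = (-1)^(3+3) = (-1)^6 = 1
Cofactor C_{33} = 1 * 25 = 25

25


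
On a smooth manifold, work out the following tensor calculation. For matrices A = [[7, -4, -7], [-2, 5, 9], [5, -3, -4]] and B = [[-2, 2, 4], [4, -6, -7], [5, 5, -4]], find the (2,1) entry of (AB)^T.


(AB)^T_{ij} = (AB)_{ji} = sum_k A_{jk} B_{ki}.
For i=2, j=1 we need (AB)_{12}:
A_{11} * B_{12} = 7 * 2 = 14
A_{12} * B_{22} = -4 * -6 = 24
A_{13} * B_{32} = -7 * 5 = -35
Sum = 14 + 24 + -35 = 3

3


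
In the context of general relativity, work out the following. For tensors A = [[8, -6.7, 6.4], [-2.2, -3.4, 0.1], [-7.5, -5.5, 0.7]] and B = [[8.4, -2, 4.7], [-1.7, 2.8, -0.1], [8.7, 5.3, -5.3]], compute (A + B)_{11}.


Tensor addition is component-wise: (A + B)_{ij} = A_{ij} + B_{ij}.
A_{11} = 8
B_{11} = 8.4
(A + B)_{11} = 8 + 8.4 = 16.4

16.4


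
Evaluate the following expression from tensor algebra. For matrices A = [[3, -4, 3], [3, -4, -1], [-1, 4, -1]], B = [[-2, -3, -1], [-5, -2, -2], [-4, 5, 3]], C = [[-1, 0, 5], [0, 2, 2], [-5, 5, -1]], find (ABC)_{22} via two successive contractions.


(ABC)_{22} = sum_m (AB)_{2m} C_{m2}. First compute row 2 of AB.
(AB)_{21} = 3*-2 + -4*-5 + -1*-4 = 18
(AB)_{22} = 3*-3 + -4*-2 + -1*5 = -6
(AB)_{23} = 3*-1 + -4*-2 + -1*3 = 2
Now contract with column 2 of C:
(AB)_{21} * C_{12} = 18 * 0 = 0
(AB)_{22} * C_{22} = -6 * 2 = -12
(AB)_{23} * C_{32} = 2 * 5 = 10
(ABC)_{22} = 0 + -12 + 10 = -2

-2


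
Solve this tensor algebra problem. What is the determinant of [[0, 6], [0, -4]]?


For a 2x2 matrix [[a, b], [c, d]], det = a*d - b*c.
a = 0, b = 6, c = 0, d = -4
a*d = 0 * -4 = 0
b*c = 6 * 0 = 0
det = 0 - 0 = 0

0


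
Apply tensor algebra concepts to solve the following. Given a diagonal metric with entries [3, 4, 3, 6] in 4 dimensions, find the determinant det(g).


For a diagonal metric, the determinant is the product of diagonal entries.
Diagonal entries: 3, 4, 3, 6
det(g) = 3 * 4 * 3 * 6 = 216

216


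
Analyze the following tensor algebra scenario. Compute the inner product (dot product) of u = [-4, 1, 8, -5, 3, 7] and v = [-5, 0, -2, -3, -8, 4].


The inner product u . v = sum of u_i * v_i.
Term-by-term: -4 * -5, 1 * 0, 8 * -2, -5 * -3, 3 * -8, 7 * 4
Products: 20, 0, -16, 15, -24, 28
Sum = 20 + 0 + -16 + 15 + -24 + 28 = 23

23


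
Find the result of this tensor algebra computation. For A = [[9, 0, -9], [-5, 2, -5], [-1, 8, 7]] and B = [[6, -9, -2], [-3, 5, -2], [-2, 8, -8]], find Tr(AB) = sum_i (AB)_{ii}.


Tr(AB) = sum_i (AB)_{ii} where (AB)_{ii} = sum_k A_{ik} B_{ki}.
(AB)_{11} = 9*6 + 0*-3 + -9*-2 = 72
(AB)_{22} = -5*-9 + 2*5 + -5*8 = 15
(AB)_{33} = -1*-2 + 8*-2 + 7*-8 = -70
Tr(AB) = 72 + 15 + -70 = 17

17


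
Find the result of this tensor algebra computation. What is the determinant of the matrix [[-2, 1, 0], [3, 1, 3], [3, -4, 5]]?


Expanding along the first row, det(A) = a11*M_11 - a12*M_12 + a13*M_13, where M_1j is the (1,j) minor.
Minor M_11 = 1*5 - 3*-4 = 17
Minor M_12 = 3*5 - 3*3 = 6
Minor M_13 = 3*-4 - 1*3 = -15
det = -2*(17) - 1*(6) + 0*(-15)
    = -34 - 6 + 0
    = -40

-40


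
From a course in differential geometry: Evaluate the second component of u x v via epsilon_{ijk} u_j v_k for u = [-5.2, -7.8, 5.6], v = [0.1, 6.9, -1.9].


(u x v)_2 = sum_{j,k} epsilon_{2jk} u_j v_k. Only permutations of (1,2,3) contribute; the two non-zero terms are:
eps_{213} u_1 v_3 = -1 * -5.2 * -1.9 = -9.88
eps_{231} u_3 v_1 = 1 * 5.6 * 0.1 = 0.56
(u x v)_2 = -9.32

-9.32


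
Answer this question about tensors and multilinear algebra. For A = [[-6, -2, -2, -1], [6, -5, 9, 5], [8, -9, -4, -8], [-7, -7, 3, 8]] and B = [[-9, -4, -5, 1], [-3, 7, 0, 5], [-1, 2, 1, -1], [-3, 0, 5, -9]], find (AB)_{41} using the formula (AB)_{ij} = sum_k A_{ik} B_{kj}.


(AB)_{ij} = sum_k A_{ik} B_{kj}.
For i=4, j=1:
A_{41} * B_{11} = -7 * -9 = 63
A_{42} * B_{21} = -7 * -3 = 21
A_{43} * B_{31} = 3 * -1 = -3
A_{44} * B_{41} = 8 * -3 = -24
Sum = 63 + 21 + -3 + -24 = 57

57


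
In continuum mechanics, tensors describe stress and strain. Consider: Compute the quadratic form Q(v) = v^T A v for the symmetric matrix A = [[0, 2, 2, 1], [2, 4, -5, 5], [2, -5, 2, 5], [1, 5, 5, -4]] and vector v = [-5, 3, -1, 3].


First compute Av:
(Av)_1 = 0*-5 + 2*3 + 2*-1 + 1*3 = 7
(Av)_2 = 2*-5 + 4*3 + -5*-1 + 5*3 = 22
(Av)_3 = 2*-5 + -5*3 + 2*-1 + 5*3 = -12
(Av)_4 = 1*-5 + 5*3 + 5*-1 + -4*3 = -7
Av = [7, 22, -12, -7]
Then v^T (Av) = -5*7 + 3*22 + -1*-12 + 3*-7
= -35 + 66 + 12 + -21 = 22

22


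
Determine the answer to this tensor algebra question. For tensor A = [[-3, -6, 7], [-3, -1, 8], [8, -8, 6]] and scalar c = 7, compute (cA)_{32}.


Scalar multiplication: (cA)_{ij} = c * A_{ij}.
c = 7
A_{32} = -8
(cA)_{32} = 7 * -8 = -56

-56


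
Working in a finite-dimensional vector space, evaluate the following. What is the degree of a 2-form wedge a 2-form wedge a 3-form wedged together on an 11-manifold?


The degree of a wedge product is the sum of the degrees of the individual forms.
Degrees: 2, 2, 3
Total degree = 2 + 2 + 3 = 7

7


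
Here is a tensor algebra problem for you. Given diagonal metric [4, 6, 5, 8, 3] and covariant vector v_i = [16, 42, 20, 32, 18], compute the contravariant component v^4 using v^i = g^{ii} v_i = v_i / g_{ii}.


To raise an index with a diagonal metric: v^i = v_i / g_{ii}.
For index 4: v_4 = 32, g_{44} = 8
v^4 = 32 / 8 = 4

4


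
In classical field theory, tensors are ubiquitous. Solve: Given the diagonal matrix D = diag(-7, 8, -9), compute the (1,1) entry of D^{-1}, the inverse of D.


For a diagonal matrix, the inverse has entries (D^{-1})_{ii} = 1/d_{ii}.
The diagonal entries are: d_{11} = -7, d_{22} = 8, d_{33} = -9
We need (D^{-1})_{11} = 1/d_{11} = 1/-7 = -1/7

-1/7


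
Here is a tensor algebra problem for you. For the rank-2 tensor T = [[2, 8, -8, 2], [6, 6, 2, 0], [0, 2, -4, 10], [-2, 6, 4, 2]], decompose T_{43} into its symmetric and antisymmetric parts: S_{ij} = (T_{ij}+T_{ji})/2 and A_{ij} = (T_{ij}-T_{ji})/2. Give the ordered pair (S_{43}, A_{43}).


T_{43} = 4
T_{34} = 10
S_{43} = (4 + 10)/2 = 14/2 = 7
A_{43} = (4 - 10)/2 = -6/2 = -3
Check: S + A = 7 + -3 = 4 = T_{43}.

(7, -3)


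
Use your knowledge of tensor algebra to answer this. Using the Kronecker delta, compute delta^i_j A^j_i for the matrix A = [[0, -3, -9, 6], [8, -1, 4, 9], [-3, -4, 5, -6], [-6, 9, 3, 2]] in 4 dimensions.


The contraction (trace) of a rank-2 tensor is the sum of its diagonal elements.
Diagonal entries: A[1,1] = 0, A[2,2] = -1, A[3,3] = 5, A[4,4] = 2
Tr(A) = 0 + -1 + 5 + 2 = 6

6


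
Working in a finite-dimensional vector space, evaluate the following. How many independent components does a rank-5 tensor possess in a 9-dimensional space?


The number of components of a rank-r tensor in d dimensions is d^r.
Here d = 9 and r = 5.
9^5 = 59049

59049


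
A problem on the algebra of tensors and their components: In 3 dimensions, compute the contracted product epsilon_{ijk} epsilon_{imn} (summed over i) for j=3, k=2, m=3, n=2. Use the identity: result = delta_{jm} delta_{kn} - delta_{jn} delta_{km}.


Using the identity: epsilon_{ijk} epsilon_{imn} = delta_{jm} delta_{kn} - delta_{jn} delta_{km}.
delta_{33} = 1
delta_{22} = 1
delta_{32} = 0
delta_{23} = 0
Result = 1 * 1 - 0 * 0 = 1 - 0 = 1

1


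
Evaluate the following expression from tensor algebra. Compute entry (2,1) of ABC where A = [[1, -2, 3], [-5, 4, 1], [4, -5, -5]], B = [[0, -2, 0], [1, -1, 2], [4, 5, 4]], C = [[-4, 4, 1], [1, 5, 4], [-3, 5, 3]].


(ABC)_{21} = sum_m (AB)_{2m} C_{m1}. First compute row 2 of AB.
(AB)_{21} = -5*0 + 4*1 + 1*4 = 8
(AB)_{22} = -5*-2 + 4*-1 + 1*5 = 11
(AB)_{23} = -5*0 + 4*2 + 1*4 = 12
Now contract with column 1 of C:
(AB)_{21} * C_{11} = 8 * -4 = -32
(AB)_{22} * C_{21} = 11 * 1 = 11
(AB)_{23} * C_{31} = 12 * -3 = -36
(ABC)_{21} = -32 + 11 + -36 = -57

-57


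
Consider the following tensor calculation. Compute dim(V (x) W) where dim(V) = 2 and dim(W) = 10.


The dimension of a tensor product is the product of dimensions.
dim(V) = 2, dim(W) = 10
dim(V (x) W) = 2 * 10 = 20

20


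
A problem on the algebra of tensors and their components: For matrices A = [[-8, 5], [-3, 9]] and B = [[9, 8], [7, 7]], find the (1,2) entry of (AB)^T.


(AB)^T_{ij} = (AB)_{ji} = sum_k A_{jk} B_{ki}.
For i=1, j=2 we need (AB)_{21}:
A_{21} * B_{11} = -3 * 9 = -27
A_{22} * B_{21} = 9 * 7 = 63
Sum = -27 + 63 = 36

36


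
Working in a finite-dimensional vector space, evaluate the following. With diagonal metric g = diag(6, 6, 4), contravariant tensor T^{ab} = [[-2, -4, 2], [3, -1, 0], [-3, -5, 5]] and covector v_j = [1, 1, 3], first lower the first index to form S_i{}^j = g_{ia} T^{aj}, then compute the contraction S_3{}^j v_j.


Step 1: lower the first index. For a diagonal metric, g_{ia} T^{aj} = g_{ii} T^{ij} (no sum on i).
g_{33} = 4
S_3{}^1 = 4 * T^{31} = 4 * -3 = -12
S_3{}^2 = 4 * T^{32} = 4 * -5 = -20
S_3{}^3 = 4 * T^{33} = 4 * 5 = 20
Step 2: contract S_3{}^j with v_j.
S_3{}^1 * v_1 = -12 * 1 = -12
S_3{}^2 * v_2 = -20 * 1 = -20
S_3{}^3 * v_3 = 20 * 3 = 60
Result = -12 + -20 + 60 = 28

28


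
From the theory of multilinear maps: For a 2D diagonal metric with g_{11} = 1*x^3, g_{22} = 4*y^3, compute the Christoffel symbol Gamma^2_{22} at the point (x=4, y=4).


For a diagonal metric, Gamma^k_{ij} = (1/2) g^{kk} (dg_{ik}/dx_j + dg_{jk}/dx_i - dg_{ij}/dx_k).
The metric is diagonal, so g_{ab} = 0 for a != b.
At the given point: g_{11} = 64, g_{22} = 256
g^{22} = 1/256
dg_{22}/dx_2 = dg_{22}/dx_2 = 192
dg_{22}/dx_2 = dg_{22}/dx_2 = 192
dg_{22}/dx_2 = dg_{22}/dx_2 = 192
Numerator = 192 + 192 - 192 = 192
Gamma^2_{22} = 192 / (2 * 256) = 3/8

3/8


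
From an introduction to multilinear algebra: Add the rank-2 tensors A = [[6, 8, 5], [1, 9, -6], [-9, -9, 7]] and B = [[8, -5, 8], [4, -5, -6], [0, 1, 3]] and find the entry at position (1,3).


Tensor addition is component-wise: (A + B)_{ij} = A_{ij} + B_{ij}.
A_{13} = 5
B_{13} = 8
(A + B)_{13} = 5 + 8 = 13

13


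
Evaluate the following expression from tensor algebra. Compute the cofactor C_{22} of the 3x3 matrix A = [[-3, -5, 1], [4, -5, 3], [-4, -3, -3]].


To find cofactor C_{22}, delete row 2 and column 2.
The resulting 2x2 submatrix is: [[-3, 1], [-4, -3]]
Minor M_{22} = -3*-3 - 1*-4
  = 9 - -4 = 13
Sign = (-1)^(2+2) = (-1)^4 = 1
Cofactor C_{22} = 1 * 13 = 13

13


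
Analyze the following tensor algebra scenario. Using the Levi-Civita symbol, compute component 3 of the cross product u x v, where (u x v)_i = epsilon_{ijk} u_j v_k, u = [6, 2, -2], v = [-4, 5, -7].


(u x v)_3 = sum_{j,k} epsilon_{3jk} u_j v_k. Only permutations of (1,2,3) contribute; the two non-zero terms are:
eps_{312} u_1 v_2 = 1 * 6 * 5 = 30
eps_{321} u_2 v_1 = -1 * 2 * -4 = 8
(u x v)_3 = 38

38


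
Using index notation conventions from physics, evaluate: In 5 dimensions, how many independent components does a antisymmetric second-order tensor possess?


A antisymmetric rank-2 tensor in d dimensions has d(d-1)/2 independent components.
d = 5
d(d-1)/2 = 5 * 4 / 2 = 20 / 2 = 10

10


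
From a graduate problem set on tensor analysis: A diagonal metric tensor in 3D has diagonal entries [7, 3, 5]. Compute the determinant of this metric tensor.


For a diagonal metric, the determinant is the product of diagonal entries.
Diagonal entries: 7, 3, 5
det(g) = 7 * 3 * 5 = 105

105


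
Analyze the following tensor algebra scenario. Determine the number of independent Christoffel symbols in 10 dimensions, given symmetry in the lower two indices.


Christoffel symbols Gamma^k_{ij} are symmetric in i,j, so there are d * d(d+1)/2 independent symbols.
d = 10
d(d+1)/2 = 10 * 11 / 2 = 55
Total = 10 * 55 = 550

550


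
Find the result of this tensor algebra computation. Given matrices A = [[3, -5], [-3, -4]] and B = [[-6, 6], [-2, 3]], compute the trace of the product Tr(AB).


Tr(AB) = sum_i (AB)_{ii} where (AB)_{ii} = sum_k A_{ik} B_{ki}.
(AB)_{11} = 3*-6 + -5*-2 = -8
(AB)_{22} = -3*6 + -4*3 = -30
Tr(AB) = -8 + -30 = -38

-38


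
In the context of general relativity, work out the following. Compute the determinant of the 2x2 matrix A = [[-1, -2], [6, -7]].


For a 2x2 matrix [[a, b], [c, d]], det = a*d - b*c.
a = -1, b = -2, c = 6, d = -7
a*d = -1 * -7 = 7
b*c = -2 * 6 = -12
det = 7 - -12 = 19

19


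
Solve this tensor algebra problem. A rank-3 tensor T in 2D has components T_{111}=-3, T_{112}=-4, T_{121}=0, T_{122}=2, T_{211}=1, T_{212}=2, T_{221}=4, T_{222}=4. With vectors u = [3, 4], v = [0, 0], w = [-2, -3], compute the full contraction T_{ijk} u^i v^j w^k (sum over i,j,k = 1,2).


S = sum over i,j,k of T_{ijk} u_i v_j w_k. Expanding all 8 terms:
T_{111}*u_1*v_1*w_1 = -3*3*0*-2 = 0  (running total: 0)
T_{112}*u_1*v_1*w_2 = -4*3*0*-3 = 0  (running total: 0)
T_{121}*u_1*v_2*w_1 = 0*3*0*-2 = 0  (running total: 0)
T_{122}*u_1*v_2*w_2 = 2*3*0*-3 = 0  (running total: 0)
T_{211}*u_2*v_1*w_1 = 1*4*0*-2 = 0  (running total: 0)
T_{212}*u_2*v_1*w_2 = 2*4*0*-3 = 0  (running total: 0)
T_{221}*u_2*v_2*w_1 = 4*4*0*-2 = 0  (running total: 0)
T_{222}*u_2*v_2*w_2 = 4*4*0*-3 = 0  (running total: 0)
S = 0

0


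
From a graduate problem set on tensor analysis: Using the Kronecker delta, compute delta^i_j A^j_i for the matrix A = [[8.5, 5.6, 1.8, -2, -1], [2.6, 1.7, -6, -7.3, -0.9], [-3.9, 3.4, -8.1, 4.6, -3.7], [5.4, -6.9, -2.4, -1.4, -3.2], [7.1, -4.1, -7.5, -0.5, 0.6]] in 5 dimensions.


The contraction (trace) of a rank-2 tensor is the sum of its diagonal elements.
Diagonal entries: A[1,1] = 8.5, A[2,2] = 1.7, A[3,3] = -8.1, A[4,4] = -1.4, A[5,5] = 0.6
Tr(A) = 8.5 + 1.7 + -8.1 + -1.4 + 0.6 = 1.3

1.3


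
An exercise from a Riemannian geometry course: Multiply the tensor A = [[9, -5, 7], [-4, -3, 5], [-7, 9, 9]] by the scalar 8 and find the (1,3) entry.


Scalar multiplication: (cA)_{ij} = c * A_{ij}.
c = 8
A_{13} = 7
(cA)_{13} = 8 * 7 = 56

56


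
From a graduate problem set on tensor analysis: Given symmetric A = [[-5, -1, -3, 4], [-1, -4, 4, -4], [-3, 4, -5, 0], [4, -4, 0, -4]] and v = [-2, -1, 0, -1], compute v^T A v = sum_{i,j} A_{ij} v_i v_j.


First compute Av:
(Av)_1 = -5*-2 + -1*-1 + -3*0 + 4*-1 = 7
(Av)_2 = -1*-2 + -4*-1 + 4*0 + -4*-1 = 10
(Av)_3 = -3*-2 + 4*-1 + -5*0 + 0*-1 = 2
(Av)_4 = 4*-2 + -4*-1 + 0*0 + -4*-1 = 0
Av = [7, 10, 2, 0]
Then v^T (Av) = -2*7 + -1*10 + 0*2 + -1*0
= -14 + -10 + 0 + 0 = -24

-24


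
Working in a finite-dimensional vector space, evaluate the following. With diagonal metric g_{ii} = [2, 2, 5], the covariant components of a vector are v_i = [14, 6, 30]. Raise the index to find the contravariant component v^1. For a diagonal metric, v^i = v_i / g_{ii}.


To raise an index with a diagonal metric: v^i = v_i / g_{ii}.
For index 1: v_1 = 14, g_{11} = 2
v^1 = 14 / 2 = 7

7


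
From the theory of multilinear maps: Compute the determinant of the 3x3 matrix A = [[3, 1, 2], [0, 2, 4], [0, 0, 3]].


Expanding along the first row, det(A) = a11*M_11 - a12*M_12 + a13*M_13, where M_1j is the (1,j) minor.
Minor M_11 = 2*3 - 4*0 = 6
Minor M_12 = 0*3 - 4*0 = 0
Minor M_13 = 0*0 - 2*0 = 0
det = 3*(6) - 1*(0) + 2*(0)
    = 18 - 0 + 0
    = 18

18


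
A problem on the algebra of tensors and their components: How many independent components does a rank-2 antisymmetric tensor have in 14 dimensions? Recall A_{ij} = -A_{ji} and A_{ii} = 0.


An antisymmetric rank-2 tensor satisfies A_{ij} = -A_{ji}, so diagonal entries are zero.
The independent components are the upper-triangular entries: C(n, 2) = n(n-1)/2.
n = 14
C(14, 2) = 14 * 13 / 2 = 182 / 2 = 91

91


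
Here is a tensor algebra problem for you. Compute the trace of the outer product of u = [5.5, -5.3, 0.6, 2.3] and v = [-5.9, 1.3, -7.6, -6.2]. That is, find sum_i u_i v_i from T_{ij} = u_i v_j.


The outer product gives T_{ij} = u_i v_j.
The trace (contraction) is Tr(T) = sum_i T_{ii} = sum_i u_i v_i.
Diagonal entries:
T_{11} = u_1 * v_1 = 5.5 * -5.9 = -32.45
T_{22} = u_2 * v_2 = -5.3 * 1.3 = -6.89
T_{33} = u_3 * v_3 = 0.6 * -7.6 = -4.56
T_{44} = u_4 * v_4 = 2.3 * -6.2 = -14.26
Tr(T) = -32.45 + -6.89 + -4.56 + -14.26 = -58.16

-58.16


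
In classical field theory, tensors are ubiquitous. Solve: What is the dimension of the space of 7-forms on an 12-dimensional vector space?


The dimension of the space of p-forms on an n-dimensional space is C(n, p).
n = 12, p = 7
C(12, 7) = 12! / (7! * 5!) = 792

792


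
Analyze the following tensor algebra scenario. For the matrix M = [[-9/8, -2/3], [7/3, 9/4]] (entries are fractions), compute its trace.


The trace is the sum of diagonal entries.
Diagonal: M[1,1] = -9/8, M[2,2] = 9/4
Tr(M) = -9/8 + 9/4
Computing step by step:
After adding M[1,1]: -9/8
After adding M[2,2]: 9/8
Tr(M) = 9/8

9/8


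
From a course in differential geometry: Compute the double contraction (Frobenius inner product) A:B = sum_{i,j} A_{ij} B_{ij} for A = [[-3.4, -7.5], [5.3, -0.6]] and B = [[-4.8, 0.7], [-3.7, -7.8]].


A:B = sum over all i,j of A_{ij} * B_{ij}.
Row 1: -3.4*-4.8=16.32, -7.5*0.7=-5.25 => row sum = 11.07
Row 2: 5.3*-3.7=-19.61, -0.6*-7.8=4.68 => row sum = -14.93
Total = 11.07 + -14.93 = -3.86

-3.86


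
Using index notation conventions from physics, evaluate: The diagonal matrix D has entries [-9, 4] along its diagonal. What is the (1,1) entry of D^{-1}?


For a diagonal matrix, the inverse has entries (D^{-1})_{ii} = 1/d_{ii}.
The diagonal entries are: d_{11} = -9, d_{22} = 4
We need (D^{-1})_{11} = 1/d_{11} = 1/-9 = -1/9

-1/9


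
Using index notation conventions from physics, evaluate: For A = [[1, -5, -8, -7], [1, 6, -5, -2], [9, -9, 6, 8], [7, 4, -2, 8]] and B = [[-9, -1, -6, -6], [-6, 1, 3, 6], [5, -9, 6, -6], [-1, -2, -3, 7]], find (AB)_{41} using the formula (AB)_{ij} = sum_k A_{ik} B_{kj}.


(AB)_{ij} = sum_k A_{ik} B_{kj}.
For i=4, j=1:
A_{41} * B_{11} = 7 * -9 = -63
A_{42} * B_{21} = 4 * -6 = -24
A_{43} * B_{31} = -2 * 5 = -10
A_{44} * B_{41} = 8 * -1 = -8
Sum = -63 + -24 + -10 + -8 = -105

-105


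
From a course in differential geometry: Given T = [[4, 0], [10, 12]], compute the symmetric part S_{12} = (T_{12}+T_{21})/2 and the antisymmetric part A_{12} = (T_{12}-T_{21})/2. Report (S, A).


T_{12} = 0
T_{21} = 10
S_{12} = (0 + 10)/2 = 10/2 = 5
A_{12} = (0 - 10)/2 = -10/2 = -5
Check: S + A = 5 + -5 = 0 = T_{12}.

(5, -5)


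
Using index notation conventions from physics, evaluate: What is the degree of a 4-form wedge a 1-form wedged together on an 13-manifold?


The degree of a wedge product is the sum of the degrees of the individual forms.
Degrees: 4, 1
Total degree = 4 + 1 = 5

5


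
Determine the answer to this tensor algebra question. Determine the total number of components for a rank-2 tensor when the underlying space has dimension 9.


The number of components of a rank-r tensor in d dimensions is d^r.
Here d = 9 and r = 2.
9^2 = 81

81


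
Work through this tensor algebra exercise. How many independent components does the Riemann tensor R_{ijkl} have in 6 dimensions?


The Riemann tensor in d dimensions has d^2(d^2 - 1)/12 independent components.
d = 6, so d^2 = 36
d^2 - 1 = 35
d^2(d^2 - 1) = 36 * 35 = 1260
Divide by 12: 1260 / 12 = 105

105


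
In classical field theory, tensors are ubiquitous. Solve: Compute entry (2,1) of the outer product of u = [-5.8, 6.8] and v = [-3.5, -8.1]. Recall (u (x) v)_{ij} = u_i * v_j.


The outer product entry T_{ij} = u_i * v_j.
We need i=2, j=1.
u_2 = 6.8, v_1 = -3.5
T_{2,1} = 6.8 * -3.5 = -23.8

-23.8


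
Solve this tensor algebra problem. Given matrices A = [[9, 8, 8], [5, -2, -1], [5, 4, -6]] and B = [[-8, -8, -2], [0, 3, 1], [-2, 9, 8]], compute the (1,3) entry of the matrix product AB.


(AB)_{ij} = sum_k A_{ik} B_{kj}.
For i=1, j=3:
A_{11} * B_{13} = 9 * -2 = -18
A_{12} * B_{23} = 8 * 1 = 8
A_{13} * B_{33} = 8 * 8 = 64
Sum = -18 + 8 + 64 = 54

54


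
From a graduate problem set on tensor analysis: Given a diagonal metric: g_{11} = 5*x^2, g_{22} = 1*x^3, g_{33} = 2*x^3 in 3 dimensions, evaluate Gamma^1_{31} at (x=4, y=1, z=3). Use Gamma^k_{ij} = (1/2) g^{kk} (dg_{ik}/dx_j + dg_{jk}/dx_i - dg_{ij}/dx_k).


For a diagonal metric, Gamma^k_{ij} = (1/2) g^{kk} (dg_{ik}/dx_j + dg_{jk}/dx_i - dg_{ij}/dx_k).
The metric is diagonal, so g_{ab} = 0 for a != b.
At the given point: g_{11} = 80, g_{22} = 64, g_{33} = 128
g^{11} = 1/80
dg_{31}/dx_1 = 0 (off-diagonal)
dg_{11}/dx_3 = dg_{11}/dx_3 = 0
dg_{31}/dx_1 = 0 (off-diagonal)
Numerator = 0 + 0 - 0 = 0
Gamma^1_{31} = 0 / (2 * 80) = 0

0


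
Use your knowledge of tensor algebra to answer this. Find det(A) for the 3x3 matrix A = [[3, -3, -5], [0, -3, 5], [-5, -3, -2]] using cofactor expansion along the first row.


Expanding along the first row, det(A) = a11*M_11 - a12*M_12 + a13*M_13, where M_1j is the (1,j) minor.
Minor M_11 = -3*-2 - 5*-3 = 21
Minor M_12 = 0*-2 - 5*-5 = 25
Minor M_13 = 0*-3 - -3*-5 = -15
det = 3*(21) - -3*(25) + -5*(-15)
    = 63 - -75 + 75
    = 213

213


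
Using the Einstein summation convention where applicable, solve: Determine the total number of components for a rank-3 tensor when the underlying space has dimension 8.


The number of components of a rank-r tensor in d dimensions is d^r.
Here d = 8 and r = 3.
8^3 = 512

512


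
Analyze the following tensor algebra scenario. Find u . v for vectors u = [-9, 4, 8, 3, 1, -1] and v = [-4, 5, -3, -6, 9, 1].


The inner product u . v = sum of u_i * v_i.
Term-by-term: -9 * -4, 4 * 5, 8 * -3, 3 * -6, 1 * 9, -1 * 1
Products: 36, 20, -24, -18, 9, -1
Sum = 36 + 20 + -24 + -18 + 9 + -1 = 22

22


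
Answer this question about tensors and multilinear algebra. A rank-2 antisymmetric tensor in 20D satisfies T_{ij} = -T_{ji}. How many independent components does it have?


An antisymmetric rank-2 tensor satisfies A_{ij} = -A_{ji}, so diagonal entries are zero.
The independent components are the upper-triangular entries: C(n, 2) = n(n-1)/2.
n = 20
C(20, 2) = 20 * 19 / 2 = 380 / 2 = 190

190


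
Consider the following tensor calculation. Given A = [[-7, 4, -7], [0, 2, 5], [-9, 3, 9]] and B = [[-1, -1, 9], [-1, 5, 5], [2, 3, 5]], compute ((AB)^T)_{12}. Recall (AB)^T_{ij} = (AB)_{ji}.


(AB)^T_{ij} = (AB)_{ji} = sum_k A_{jk} B_{ki}.
For i=1, j=2 we need (AB)_{21}:
A_{21} * B_{11} = 0 * -1 = 0
A_{22} * B_{21} = 2 * -1 = -2
A_{23} * B_{31} = 5 * 2 = 10
Sum = 0 + -2 + 10 = 8

8


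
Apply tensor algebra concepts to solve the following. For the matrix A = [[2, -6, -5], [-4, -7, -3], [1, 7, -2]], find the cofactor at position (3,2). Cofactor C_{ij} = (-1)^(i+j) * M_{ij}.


To find cofactor C_{32}, delete row 3 and column 2.
The resulting 2x2 submatrix is: [[2, -5], [-4, -3]]
Minor M_{32} = 2*-3 - -5*-4
  = -6 - 20 = -26
Sign = (-1)^(3+2) = (-1)^5 = -1
Cofactor C_{32} = -1 * -26 = 26

26


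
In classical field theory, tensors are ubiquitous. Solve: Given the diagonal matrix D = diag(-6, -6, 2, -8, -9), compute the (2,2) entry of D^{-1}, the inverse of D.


For a diagonal matrix, the inverse has entries (D^{-1})_{ii} = 1/d_{ii}.
The diagonal entries are: d_{11} = -6, d_{22} = -6, d_{33} = 2, d_{44} = -8, d_{55} = -9
We need (D^{-1})_{22} = 1/d_{22} = 1/-6 = -1/6

-1/6


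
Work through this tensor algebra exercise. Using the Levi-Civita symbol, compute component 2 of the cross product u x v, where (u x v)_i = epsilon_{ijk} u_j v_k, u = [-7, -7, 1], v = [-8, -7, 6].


(u x v)_2 = sum_{j,k} epsilon_{2jk} u_j v_k. Only permutations of (1,2,3) contribute; the two non-zero terms are:
eps_{213} u_1 v_3 = -1 * -7 * 6 = 42
eps_{231} u_3 v_1 = 1 * 1 * -8 = -8
(u x v)_2 = 34

34


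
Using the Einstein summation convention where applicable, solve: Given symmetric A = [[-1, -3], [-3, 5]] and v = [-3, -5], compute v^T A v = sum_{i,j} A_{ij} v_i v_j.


First compute Av:
(Av)_1 = -1*-3 + -3*-5 = 18
(Av)_2 = -3*-3 + 5*-5 = -16
Av = [18, -16]
Then v^T (Av) = -3*18 + -5*-16
= -54 + 80 = 26

26


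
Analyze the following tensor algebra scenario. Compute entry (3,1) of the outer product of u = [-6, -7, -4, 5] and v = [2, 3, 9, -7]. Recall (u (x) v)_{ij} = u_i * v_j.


The outer product entry T_{ij} = u_i * v_j.
We need i=3, j=1.
u_3 = -4, v_1 = 2
T_{3,1} = -4 * 2 = -8

-8


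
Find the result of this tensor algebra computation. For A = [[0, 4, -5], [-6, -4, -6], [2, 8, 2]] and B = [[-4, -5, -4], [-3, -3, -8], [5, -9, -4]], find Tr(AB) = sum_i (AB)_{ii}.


Tr(AB) = sum_i (AB)_{ii} where (AB)_{ii} = sum_k A_{ik} B_{ki}.
(AB)_{11} = 0*-4 + 4*-3 + -5*5 = -37
(AB)_{22} = -6*-5 + -4*-3 + -6*-9 = 96
(AB)_{33} = 2*-4 + 8*-8 + 2*-4 = -80
Tr(AB) = -37 + 96 + -80 = -21

-21


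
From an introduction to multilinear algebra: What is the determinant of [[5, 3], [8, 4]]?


For a 2x2 matrix [[a, b], [c, d]], det = a*d - b*c.
a = 5, b = 3, c = 8, d = 4
a*d = 5 * 4 = 20
b*c = 3 * 8 = 24
det = 20 - 24 = -4

-4


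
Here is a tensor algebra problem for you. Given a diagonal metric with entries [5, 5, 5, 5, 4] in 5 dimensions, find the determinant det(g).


For a diagonal metric, the determinant is the product of diagonal entries.
Diagonal entries: 5, 5, 5, 5, 4
det(g) = 5 * 5 * 5 * 5 * 4 = 2500

2500


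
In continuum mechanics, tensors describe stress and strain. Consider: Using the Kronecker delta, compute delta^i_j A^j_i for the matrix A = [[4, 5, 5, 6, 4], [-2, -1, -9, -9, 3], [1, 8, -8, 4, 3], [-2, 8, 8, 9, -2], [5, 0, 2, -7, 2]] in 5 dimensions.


The contraction (trace) of a rank-2 tensor is the sum of its diagonal elements.
Diagonal entries: A[1,1] = 4, A[2,2] = -1, A[3,3] = -8, A[4,4] = 9, A[5,5] = 2
Tr(A) = 4 + -1 + -8 + 9 + 2 = 6

6


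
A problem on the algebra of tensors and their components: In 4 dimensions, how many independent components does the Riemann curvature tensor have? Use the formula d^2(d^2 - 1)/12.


The Riemann tensor in d dimensions has d^2(d^2 - 1)/12 independent components.
d = 4, so d^2 = 16
d^2 - 1 = 15
d^2(d^2 - 1) = 16 * 15 = 240
Divide by 12: 240 / 12 = 20

20
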